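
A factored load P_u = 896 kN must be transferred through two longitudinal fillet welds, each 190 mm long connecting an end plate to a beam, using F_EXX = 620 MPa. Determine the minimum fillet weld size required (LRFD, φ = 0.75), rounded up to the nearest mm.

Total weld length L = 380 mm.
Required throat t_e = P_u / (φ × 0.6 F_EXX × L) = 896 / (0.75 × 0.6 × 620 × 380 × 10⁻³) = 8.451 mm.
Required leg w = t_e / 0.707 = 11.95 mm → use 12 mm.

w = 12 mm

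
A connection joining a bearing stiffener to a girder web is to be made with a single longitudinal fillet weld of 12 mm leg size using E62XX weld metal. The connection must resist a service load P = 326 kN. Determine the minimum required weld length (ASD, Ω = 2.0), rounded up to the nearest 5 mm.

E62XX → F_EXX = 620 MPa.
Throat t_e = 0.707 × 12 = 8.484 mm.
r_n/Ω = (0.6 × 620 × 8.484) / 2.0 = 1578 N/mm = 1.578 kN/mm.
L_req = P / (r_n/Ω) = 326 / 1.578 = 206.6 mm total.
Round up → use L = 210 mm.

L = 210 mm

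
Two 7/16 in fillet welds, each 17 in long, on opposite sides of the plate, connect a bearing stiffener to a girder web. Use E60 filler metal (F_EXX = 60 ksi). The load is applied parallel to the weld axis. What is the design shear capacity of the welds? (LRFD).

φR_n ≈ 284 kips

Effective throat t_e = 0.707 × 0.4375 = 0.3093 in.
Total length L = 34 in; A_we = 0.3093 × 34 = 10.52 in².
F_nw = 0.6 F_EXX = 0.6 × 60 = 36 ksi.
φR_n = 0.75 × 36 × 10.52 = 283.9 kips.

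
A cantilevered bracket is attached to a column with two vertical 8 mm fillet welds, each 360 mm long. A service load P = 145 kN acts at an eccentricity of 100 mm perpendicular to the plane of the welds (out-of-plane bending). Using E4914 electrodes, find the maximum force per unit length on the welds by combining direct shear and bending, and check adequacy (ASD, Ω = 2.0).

f_max ≈ 391 N/mm; adequate

E49XX → F_EXX = 490 MPa.
L_w = 2 × 360 = 720 mm; section modulus (unit throat) S = 2 × L²/6 = 43200 mm².
Direct shear f_v = P/L_w = 145×10³/720 = 201.4 N/mm.
Moment M = P × e = 145×10³ × 100 = 14500000 N·mm; bending f_b = M/S = 335.6 N/mm.
f_max = √(f_v² + f_b²) = √(201.4² + 335.6²) = 391.4 N/mm.
r_n/Ω = (1/2.0) × 0.6 × 490 × (0.707 × 8) = 831.4 N/mm → adequate.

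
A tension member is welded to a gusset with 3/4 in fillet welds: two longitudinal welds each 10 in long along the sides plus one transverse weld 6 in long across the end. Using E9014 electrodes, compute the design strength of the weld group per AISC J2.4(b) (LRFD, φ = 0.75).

φR_n ≈ 558 kip

E90XX → F_EXX = 90 ksi.
t_e = 0.707 × 0.75 = 0.5302 in.
R_nwl = 0.6 × 90 × 0.5302 × 20 = 572.7 kip (longitudinal, 2 welds).
R_nwt = 0.6 × 90 × 0.5302 × 6 = 171.8 kip (transverse, base value).
(i) R_nwl + R_nwt = 744.5 kip; (ii) 0.85 R_nwl + 1.5 R_nwt = 744.5 kip.
R_n = max = 744.5 kip [governs: (i)]; φR_n = 558.4 kip.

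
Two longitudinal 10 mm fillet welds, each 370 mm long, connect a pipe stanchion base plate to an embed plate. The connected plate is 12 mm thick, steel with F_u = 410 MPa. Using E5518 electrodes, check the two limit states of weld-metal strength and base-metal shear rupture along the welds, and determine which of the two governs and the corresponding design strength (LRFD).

E55XX → F_EXX = 550 MPa.
t_e = 0.707 × 10 = 7.07 mm; L = 740 mm.
Weld metal: φR_n = 0.75 × 0.6 × 550 × 7.07 × 740 × 10⁻³ = 1295 kN.
Base metal (shear rupture): φR_n = 0.75 × 0.6 × 410 × 12 × 740 × 10⁻³ = 1638 kN.
Governing: weld metal.

φR_n ≈ 1290 kN (weld metal governs)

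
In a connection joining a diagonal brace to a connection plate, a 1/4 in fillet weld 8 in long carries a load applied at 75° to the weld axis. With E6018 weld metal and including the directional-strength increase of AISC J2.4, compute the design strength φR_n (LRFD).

φR_n ≈ 56.3 kip

E60XX → F_EXX = 60 ksi.
t_e = 0.707 × 0.25 = 0.1767 in; A_we = 0.1767 × 8 = 1.414 in².
Directional factor: 1.0 + 0.5 sin^1.5(75°) = 1.475.
F_nw = 0.6 × 60 × 1.475 = 53.09 ksi.
φR_n = 0.75 × 53.09 × 1.414 = 56.3 kip.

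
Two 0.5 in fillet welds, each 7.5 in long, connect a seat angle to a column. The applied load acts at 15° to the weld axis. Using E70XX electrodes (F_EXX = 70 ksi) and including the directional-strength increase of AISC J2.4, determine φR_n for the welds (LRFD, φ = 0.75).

φR_n ≈ 178 kips

t_e = 0.707 × 0.5 = 0.3535 in; A_we = 0.3535 × 15 = 5.302 in².
Directional factor: 1.0 + 0.5 sin^1.5(15°) = 1.066.
F_nw = 0.6 × 70 × 1.066 = 44.77 ksi.
φR_n = 0.75 × 44.77 × 5.302 = 178 kips.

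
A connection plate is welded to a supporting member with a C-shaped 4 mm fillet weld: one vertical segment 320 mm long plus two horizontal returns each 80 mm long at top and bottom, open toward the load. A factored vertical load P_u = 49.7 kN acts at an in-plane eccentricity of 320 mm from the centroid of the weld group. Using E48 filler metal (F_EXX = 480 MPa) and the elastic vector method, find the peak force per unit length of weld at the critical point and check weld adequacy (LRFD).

f_max ≈ 440 N/mm; adequate

Total weld length L_w = 480 mm. Treat welds as unit-width lines.
Centroid: x̄ = 2×80×40 / 480 = 13.33 mm from the vertical weld.
Polar moment about centroid: J = I_x + I_y = [320³/12 + 2×80×160²] + [320×13.33² + 2(80³/12 + 80×26.67²)] = 7083000 mm³.
Direct shear f_v = P/L_w = 49.7×10³ / 480 = 103.5 N/mm (vertical).
Torsion M = P·e = 49.7×10³ × 320 = 15904000 N·mm.
Critical point at (x, y) = (66.67, 160) from centroid. f_tx = M·y/J = 359.3 N/mm; f_ty = M·x/J = 149.7 N/mm.
Resultant f_max = √[f_tx² + (f_v + f_ty)²] = √[359.3² + (103.5 + 149.7)²] = 439.6 N/mm.
Capacity per unit length: φr_n = 0.75 × 0.6 × 480 × (0.707 × 4) = 610.8 N/mm.
439.6 ≤ 610.8 → adequate.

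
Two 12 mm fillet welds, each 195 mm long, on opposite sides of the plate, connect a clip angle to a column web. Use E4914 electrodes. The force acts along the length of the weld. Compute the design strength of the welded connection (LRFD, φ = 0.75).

φR_n ≈ 730 kN

E49XX → F_EXX = 490 MPa.
Effective throat t_e = 0.707 × 12 = 8.484 mm.
Total length L = 390 mm; A_we = 8.484 × 390 = 3309 mm².
F_nw = 0.6 F_EXX = 0.6 × 490 = 294 MPa.
φR_n = 0.75 × 294 × 3309 × 10⁻³ = 729.6 kN.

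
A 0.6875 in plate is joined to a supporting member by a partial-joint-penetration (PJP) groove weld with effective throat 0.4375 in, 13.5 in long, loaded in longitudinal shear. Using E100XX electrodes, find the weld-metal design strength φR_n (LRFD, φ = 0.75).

φR_n ≈ 266 kip

E100XX → F_EXX = 100 ksi.
Effective throat (given) t_e = 0.4375 in.
A_we = 0.4375 × 13.5 = 5.906 in².
F_nw = 0.6 F_EXX = 60 ksi.
φR_n = 0.75 × 60 × 5.906 = 265.8 kip.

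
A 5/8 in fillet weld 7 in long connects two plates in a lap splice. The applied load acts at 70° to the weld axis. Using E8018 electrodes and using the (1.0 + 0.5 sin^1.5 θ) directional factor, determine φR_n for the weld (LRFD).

φR_n ≈ 162 kips

E80XX → F_EXX = 80 ksi.
t_e = 0.707 × 0.625 = 0.4419 in; A_we = 0.4419 × 7 = 3.093 in².
Directional factor: 1.0 + 0.5 sin^1.5(70°) = 1.455.
F_nw = 0.6 × 80 × 1.455 = 69.86 ksi.
φR_n = 0.75 × 69.86 × 3.093 = 162.1 kips.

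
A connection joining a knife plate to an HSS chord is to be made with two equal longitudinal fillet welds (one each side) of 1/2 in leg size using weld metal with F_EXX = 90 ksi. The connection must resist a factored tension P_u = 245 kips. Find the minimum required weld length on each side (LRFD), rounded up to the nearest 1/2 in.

Throat t_e = 0.707 × 0.5 = 0.3535 in.
φr_n = 0.75 × 0.6 × 90 × 0.3535 = 14.32 kips/in.
L_req = P_u / φr_n = 245 / 14.32 = 17.11 in total.
Per side: 17.11 / 2 = 8.556 in.
Round up → use L = 9 in on each side.

L = 9 in on each side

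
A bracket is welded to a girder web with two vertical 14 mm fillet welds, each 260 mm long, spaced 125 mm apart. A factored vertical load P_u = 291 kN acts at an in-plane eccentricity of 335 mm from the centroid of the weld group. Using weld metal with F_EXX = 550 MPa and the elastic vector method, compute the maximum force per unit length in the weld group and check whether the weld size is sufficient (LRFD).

Total weld length L_w = 520 mm. Treat welds as unit-width lines.
Polar moment about centroid: J = 2[d³/12 + d(b/2)²] = 2[260³/12 + 260×62.5²] = 4961000 mm³.
Direct shear f_v = P/L_w = 291×10³ / 520 = 559.6 N/mm (vertical).
Torsion M = P·e = 291×10³ × 335 = 97485000 N·mm.
Critical point at (x, y) = (62.5, 130) from centroid. f_tx = M·y/J = 2555 N/mm; f_ty = M·x/J = 1228 N/mm.
Resultant f_max = √[f_tx² + (f_v + f_ty)²] = √[2555² + (559.6 + 1228)²] = 3118 N/mm.
Capacity per unit length: φr_n = 0.75 × 0.6 × 550 × (0.707 × 14) = 2450 N/mm.
3118 > 2450 → NOT adequate.

f_max ≈ 3120 N/mm; NOT adequate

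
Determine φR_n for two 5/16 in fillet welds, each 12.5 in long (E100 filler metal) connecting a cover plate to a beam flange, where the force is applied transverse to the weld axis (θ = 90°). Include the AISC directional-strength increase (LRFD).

E100XX → F_EXX = 100 ksi.
t_e = 0.707 × 0.3125 = 0.2209 in; A_we = 0.2209 × 25 = 5.523 in².
Directional factor: 1.0 + 0.5 sin^1.5(90°) = 1.5.
F_nw = 0.6 × 100 × 1.5 = 90 ksi.
φR_n = 0.75 × 90 × 5.523 = 372.8 kip.

φR_n ≈ 373 kip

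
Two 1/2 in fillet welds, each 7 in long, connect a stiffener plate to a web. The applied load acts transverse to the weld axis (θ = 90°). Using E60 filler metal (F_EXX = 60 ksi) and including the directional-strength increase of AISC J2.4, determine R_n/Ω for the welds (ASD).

R_n/Ω ≈ 134 kips

t_e = 0.707 × 0.5 = 0.3535 in; A_we = 0.3535 × 14 = 4.949 in².
Directional factor: 1.0 + 0.5 sin^1.5(90°) = 1.5.
F_nw = 0.6 × 60 × 1.5 = 54 ksi.
R_n/Ω = (54 × 4.949) / 2.0 = 133.6 kips.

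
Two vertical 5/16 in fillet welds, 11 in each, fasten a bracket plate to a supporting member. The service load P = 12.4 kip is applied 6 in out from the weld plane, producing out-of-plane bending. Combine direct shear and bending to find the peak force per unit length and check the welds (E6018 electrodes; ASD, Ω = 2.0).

E60XX → F_EXX = 60 ksi.
L_w = 2 × 11 = 22 in; section modulus (unit throat) S = 2 × L²/6 = 40.33 in².
Direct shear f_v = P/L_w = 12.4/22 = 0.5636 kip/in.
Moment M = P × e = 12.4 × 6 = 74.4 kip·in; bending f_b = M/S = 1.845 kip/in.
f_max = √(f_v² + f_b²) = √(0.5636² + 1.845²) = 1.929 kip/in.
r_n/Ω = (1/2.0) × 0.6 × 60 × (0.707 × 0.3125) = 3.977 kip/in → adequate.

f_max ≈ 1.93 kip/in; adequate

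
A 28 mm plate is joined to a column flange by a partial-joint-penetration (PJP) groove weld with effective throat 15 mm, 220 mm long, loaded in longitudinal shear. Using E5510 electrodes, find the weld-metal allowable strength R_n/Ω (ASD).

R_n/Ω ≈ 544 kN

E55XX → F_EXX = 550 MPa.
Effective throat (given) t_e = 15 mm.
A_we = 15 × 220 = 3300 mm².
F_nw = 0.6 F_EXX = 330 MPa.
R_n/Ω = (330 × 3300) / 2.0 × 10⁻³ = 544.5 kN.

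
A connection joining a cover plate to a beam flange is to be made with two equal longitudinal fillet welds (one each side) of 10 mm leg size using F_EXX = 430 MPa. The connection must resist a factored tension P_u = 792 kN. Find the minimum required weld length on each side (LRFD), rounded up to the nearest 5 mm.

Throat t_e = 0.707 × 10 = 7.07 mm.
φr_n = 0.75 × 0.6 × 430 × 7.07 × 10⁻³ = 1.368 kN/mm.
L_req = P_u / φr_n = 792 / 1.368 = 578.9 mm total.
Per side: 578.9 / 2 = 289.5 mm.
Round up → use L = 290 mm on each side.

L = 290 mm on each side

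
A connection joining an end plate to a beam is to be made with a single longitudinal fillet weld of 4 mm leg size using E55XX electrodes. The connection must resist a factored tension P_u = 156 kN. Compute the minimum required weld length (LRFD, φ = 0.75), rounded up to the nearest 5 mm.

E55XX → F_EXX = 550 MPa.
Throat t_e = 0.707 × 4 = 2.828 mm.
φr_n = 0.75 × 0.6 × 550 × 2.828 × 10⁻³ = 0.6999 kN/mm.
L_req = P_u / φr_n = 156 / 0.6999 = 222.9 mm total.
Round up → use L = 225 mm.

L = 225 mm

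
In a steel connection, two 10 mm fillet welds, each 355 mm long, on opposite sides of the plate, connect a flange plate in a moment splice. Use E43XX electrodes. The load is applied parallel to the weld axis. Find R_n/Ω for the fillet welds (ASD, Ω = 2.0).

R_n/Ω ≈ 648 kN

E43XX → F_EXX = 430 MPa.
Effective throat t_e = 0.707 × 10 = 7.07 mm.
Total length L = 710 mm; A_we = 7.07 × 710 = 5020 mm².
F_nw = 0.6 F_EXX = 0.6 × 430 = 258 MPa.
R_n = 258 × 5020 × 10⁻³ = 1295 kN; R_n/Ω = 1295/2.0 = 647.5 kN.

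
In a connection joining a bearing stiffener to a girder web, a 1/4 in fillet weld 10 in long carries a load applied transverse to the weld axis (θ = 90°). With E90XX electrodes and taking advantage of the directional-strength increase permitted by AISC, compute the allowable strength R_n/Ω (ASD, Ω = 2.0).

R_n/Ω ≈ 71.6 kips

E90XX → F_EXX = 90 ksi.
t_e = 0.707 × 0.25 = 0.1767 in; A_we = 0.1767 × 10 = 1.767 in².
Directional factor: 1.0 + 0.5 sin^1.5(90°) = 1.5.
F_nw = 0.6 × 90 × 1.5 = 81 ksi.
R_n/Ω = (81 × 1.767) / 2.0 = 71.58 kips.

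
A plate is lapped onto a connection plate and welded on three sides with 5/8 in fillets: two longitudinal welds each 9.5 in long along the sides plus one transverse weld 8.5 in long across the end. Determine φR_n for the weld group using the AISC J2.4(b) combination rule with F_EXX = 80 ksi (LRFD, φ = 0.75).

t_e = 0.707 × 0.625 = 0.4419 in.
R_nwl = 0.6 × 80 × 0.4419 × 19 = 403 kip (longitudinal, 2 welds).
R_nwt = 0.6 × 80 × 0.4419 × 8.5 = 180.3 kip (transverse, base value).
(i) R_nwl + R_nwt = 583.3 kip; (ii) 0.85 R_nwl + 1.5 R_nwt = 613 kip.
R_n = max = 613 kip [governs: (ii)]; φR_n = 459.7 kip.

φR_n ≈ 460 kip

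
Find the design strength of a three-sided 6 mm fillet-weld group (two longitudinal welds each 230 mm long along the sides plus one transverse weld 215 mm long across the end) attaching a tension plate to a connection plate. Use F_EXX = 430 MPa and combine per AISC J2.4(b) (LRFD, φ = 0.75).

t_e = 0.707 × 6 = 4.242 mm.
R_nwl = 0.6 × 430 × 4.242 × 460 × 10⁻³ = 503.4 kN (longitudinal, 2 welds).
R_nwt = 0.6 × 430 × 4.242 × 215 × 10⁻³ = 235.3 kN (transverse, base value).
(i) R_nwl + R_nwt = 738.7 kN; (ii) 0.85 R_nwl + 1.5 R_nwt = 780.9 kN.
R_n = max = 780.9 kN [governs: (ii)]; φR_n = 585.7 kN.

φR_n ≈ 586 kN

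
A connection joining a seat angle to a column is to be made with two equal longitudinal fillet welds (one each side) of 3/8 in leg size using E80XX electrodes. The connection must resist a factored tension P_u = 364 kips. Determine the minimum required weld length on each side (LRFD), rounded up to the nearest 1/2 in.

L = 19.5 in on each side

E80XX → F_EXX = 80 ksi.
Throat t_e = 0.707 × 0.375 = 0.2651 in.
φr_n = 0.75 × 0.6 × 80 × 0.2651 = 9.544 kips/in.
L_req = P_u / φr_n = 364 / 9.544 = 38.14 in total.
Per side: 38.14 / 2 = 19.07 in.
Round up → use L = 19.5 in on each side.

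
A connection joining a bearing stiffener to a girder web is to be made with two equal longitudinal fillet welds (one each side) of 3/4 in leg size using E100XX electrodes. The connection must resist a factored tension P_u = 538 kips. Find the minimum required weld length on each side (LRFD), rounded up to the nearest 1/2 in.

E100XX → F_EXX = 100 ksi.
Throat t_e = 0.707 × 0.75 = 0.5302 in.
φr_n = 0.75 × 0.6 × 100 × 0.5302 = 23.86 kips/in.
L_req = P_u / φr_n = 538 / 23.86 = 22.55 in total.
Per side: 22.55 / 2 = 11.27 in.
Round up → use L = 11.5 in on each side.

L = 11.5 in on each side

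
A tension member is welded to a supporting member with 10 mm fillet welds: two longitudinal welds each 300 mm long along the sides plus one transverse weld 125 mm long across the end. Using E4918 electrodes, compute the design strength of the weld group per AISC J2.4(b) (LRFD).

E49XX → F_EXX = 490 MPa.
t_e = 0.707 × 10 = 7.07 mm.
R_nwl = 0.6 × 490 × 7.07 × 600 × 10⁻³ = 1247 kN (longitudinal, 2 welds).
R_nwt = 0.6 × 490 × 7.07 × 125 × 10⁻³ = 259.8 kN (transverse, base value).
(i) R_nwl + R_nwt = 1507 kN; (ii) 0.85 R_nwl + 1.5 R_nwt = 1450 kN.
R_n = max = 1507 kN [governs: (i)]; φR_n = 1130 kN.

φR_n ≈ 1130 kN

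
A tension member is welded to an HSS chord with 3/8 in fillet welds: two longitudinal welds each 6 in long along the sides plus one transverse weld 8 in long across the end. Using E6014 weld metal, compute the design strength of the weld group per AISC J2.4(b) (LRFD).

φR_n ≈ 159 kip

E60XX → F_EXX = 60 ksi.
t_e = 0.707 × 0.375 = 0.2651 in.
R_nwl = 0.6 × 60 × 0.2651 × 12 = 114.5 kip (longitudinal, 2 welds).
R_nwt = 0.6 × 60 × 0.2651 × 8 = 76.36 kip (transverse, base value).
(i) R_nwl + R_nwt = 190.9 kip; (ii) 0.85 R_nwl + 1.5 R_nwt = 211.9 kip.
R_n = max = 211.9 kip [governs: (ii)]; φR_n = 158.9 kip.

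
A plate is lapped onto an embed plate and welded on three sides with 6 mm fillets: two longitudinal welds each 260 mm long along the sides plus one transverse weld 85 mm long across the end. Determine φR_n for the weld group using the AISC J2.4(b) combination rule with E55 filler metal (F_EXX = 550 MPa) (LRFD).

t_e = 0.707 × 6 = 4.242 mm.
R_nwl = 0.6 × 550 × 4.242 × 520 × 10⁻³ = 727.9 kN (longitudinal, 2 welds).
R_nwt = 0.6 × 550 × 4.242 × 85 × 10⁻³ = 119 kN (transverse, base value).
(i) R_nwl + R_nwt = 846.9 kN; (ii) 0.85 R_nwl + 1.5 R_nwt = 797.2 kN.
R_n = max = 846.9 kN [governs: (i)]; φR_n = 635.2 kN.

φR_n ≈ 635 kN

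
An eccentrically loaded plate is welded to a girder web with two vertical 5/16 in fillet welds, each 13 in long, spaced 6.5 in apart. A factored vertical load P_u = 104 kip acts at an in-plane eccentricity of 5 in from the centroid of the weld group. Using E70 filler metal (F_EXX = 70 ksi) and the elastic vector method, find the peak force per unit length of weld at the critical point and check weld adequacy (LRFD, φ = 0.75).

f_max ≈ 8.48 kip/in; NOT adequate

Total weld length L_w = 26 in. Treat welds as unit-width lines.
Polar moment about centroid: J = 2[d³/12 + d(b/2)²] = 2[13³/12 + 13×3.25²] = 640.8 in³.
Direct shear f_v = P/L_w = 104 / 26 = 4 kip/in (vertical).
Torsion M = P·e = 104 × 5 = 520 kip·in.
Critical point at (x, y) = (3.25, 6.5) from centroid. f_tx = M·y/J = 5.275 kip/in; f_ty = M·x/J = 2.637 kip/in.
Resultant f_max = √[f_tx² + (f_v + f_ty)²] = √[5.275² + (4 + 2.637)²] = 8.478 kip/in.
Capacity per unit length: φr_n = 0.75 × 0.6 × 70 × (0.707 × 0.3125) = 6.96 kip/in.
8.478 > 6.96 → NOT adequate.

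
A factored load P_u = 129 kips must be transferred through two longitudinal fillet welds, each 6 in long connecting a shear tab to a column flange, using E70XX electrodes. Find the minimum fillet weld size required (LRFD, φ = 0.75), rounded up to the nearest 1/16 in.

w = 1/2 in

E70XX → F_EXX = 70 ksi.
Total weld length L = 12 in.
Required throat t_e = P_u / (φ × 0.6 F_EXX × L) = 129 / (0.75 × 0.6 × 70 × 12) = 0.3413 in.
Required leg w = t_e / 0.707 = 0.4827 in → use 1/2 in.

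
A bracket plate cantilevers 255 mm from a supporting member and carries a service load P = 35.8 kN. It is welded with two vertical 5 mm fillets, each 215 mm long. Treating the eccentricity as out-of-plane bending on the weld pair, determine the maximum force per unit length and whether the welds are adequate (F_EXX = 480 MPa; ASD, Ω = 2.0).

f_max ≈ 598 N/mm; NOT adequate

L_w = 2 × 215 = 430 mm; section modulus (unit throat) S = 2 × L²/6 = 15410 mm².
Direct shear f_v = P/L_w = 35.8×10³/430 = 83.26 N/mm.
Moment M = P × e = 35.8×10³ × 255 = 9129000 N·mm; bending f_b = M/S = 592.5 N/mm.
f_max = √(f_v² + f_b²) = √(83.26² + 592.5²) = 598.3 N/mm.
r_n/Ω = (1/2.0) × 0.6 × 480 × (0.707 × 5) = 509 N/mm → NOT adequate.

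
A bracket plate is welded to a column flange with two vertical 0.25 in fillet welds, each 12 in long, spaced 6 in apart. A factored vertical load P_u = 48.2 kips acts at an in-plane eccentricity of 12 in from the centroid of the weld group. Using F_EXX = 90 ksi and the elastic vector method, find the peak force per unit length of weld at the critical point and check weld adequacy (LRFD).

Total weld length L_w = 24 in. Treat welds as unit-width lines.
Polar moment about centroid: J = 2[d³/12 + d(b/2)²] = 2[12³/12 + 12×3²] = 504 in³.
Direct shear f_v = P/L_w = 48.2 / 24 = 2.008 kip/in (vertical).
Torsion M = P·e = 48.2 × 12 = 578.4 kip·in.
Critical point at (x, y) = (3, 6) from centroid. f_tx = M·y/J = 6.886 kip/in; f_ty = M·x/J = 3.443 kip/in.
Resultant f_max = √[f_tx² + (f_v + f_ty)²] = √[6.886² + (2.008 + 3.443)²] = 8.782 kip/in.
Capacity per unit length: φr_n = 0.75 × 0.6 × 90 × (0.707 × 0.25) = 7.158 kip/in.
8.782 > 7.158 → NOT adequate.

f_max ≈ 8.78 kip/in; NOT adequate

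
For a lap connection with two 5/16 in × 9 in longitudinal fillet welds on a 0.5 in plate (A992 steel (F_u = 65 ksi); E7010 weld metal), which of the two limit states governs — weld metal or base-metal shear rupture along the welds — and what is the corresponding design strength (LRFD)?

φR_n ≈ 125 kip (weld metal governs)

E70XX → F_EXX = 70 ksi.
t_e = 0.707 × 0.3125 = 0.2209 in; L = 18 in.
Weld metal: φR_n = 0.75 × 0.6 × 70 × 0.2209 × 18 = 125.3 kip.
Base metal (shear rupture): φR_n = 0.75 × 0.6 × 65 × 0.5 × 18 = 263.2 kip.
Governing: weld metal.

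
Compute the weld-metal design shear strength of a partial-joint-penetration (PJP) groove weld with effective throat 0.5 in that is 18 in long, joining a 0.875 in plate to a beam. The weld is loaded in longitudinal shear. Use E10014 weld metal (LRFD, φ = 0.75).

E100XX → F_EXX = 100 ksi.
Effective throat (given) t_e = 0.5 in.
A_we = 0.5 × 18 = 9 in².
F_nw = 0.6 F_EXX = 60 ksi.
φR_n = 0.75 × 60 × 9 = 405 kips.

φR_n ≈ 405 kips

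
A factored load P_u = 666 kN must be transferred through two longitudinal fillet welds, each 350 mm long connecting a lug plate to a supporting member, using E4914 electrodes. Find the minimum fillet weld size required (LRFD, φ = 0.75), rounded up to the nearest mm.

w = 7 mm

E49XX → F_EXX = 490 MPa.
Total weld length L = 700 mm.
Required throat t_e = P_u / (φ × 0.6 F_EXX × L) = 666 / (0.75 × 0.6 × 490 × 700 × 10⁻³) = 4.315 mm.
Required leg w = t_e / 0.707 = 6.103 mm → use 7 mm.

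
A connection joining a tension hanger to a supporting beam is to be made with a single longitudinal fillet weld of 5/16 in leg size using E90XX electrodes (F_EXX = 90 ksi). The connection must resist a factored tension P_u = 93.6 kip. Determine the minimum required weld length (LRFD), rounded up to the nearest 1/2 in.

Throat t_e = 0.707 × 0.3125 = 0.2209 in.
φr_n = 0.75 × 0.6 × 90 × 0.2209 = 8.948 kip/in.
L_req = P_u / φr_n = 93.6 / 8.948 = 10.46 in total.
Round up → use L = 10.5 in.

L = 10.5 in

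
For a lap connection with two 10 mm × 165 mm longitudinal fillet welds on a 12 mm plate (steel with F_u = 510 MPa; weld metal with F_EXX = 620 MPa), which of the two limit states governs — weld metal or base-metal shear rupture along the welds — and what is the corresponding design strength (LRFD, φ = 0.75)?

t_e = 0.707 × 10 = 7.07 mm; L = 330 mm.
Weld metal: φR_n = 0.75 × 0.6 × 620 × 7.07 × 330 × 10⁻³ = 650.9 kN.
Base metal (shear rupture): φR_n = 0.75 × 0.6 × 510 × 12 × 330 × 10⁻³ = 908.8 kN.
Governing: weld metal.

φR_n ≈ 651 kN (weld metal governs)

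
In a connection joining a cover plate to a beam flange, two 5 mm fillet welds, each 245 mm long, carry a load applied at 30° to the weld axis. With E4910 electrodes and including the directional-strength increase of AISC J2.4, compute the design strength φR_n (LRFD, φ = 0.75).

E49XX → F_EXX = 490 MPa.
t_e = 0.707 × 5 = 3.535 mm; A_we = 3.535 × 490 = 1732 mm².
Directional factor: 1.0 + 0.5 sin^1.5(30°) = 1.177.
F_nw = 0.6 × 490 × 1.177 = 346 MPa.
φR_n = 0.75 × 346 × 1732 × 10⁻³ = 449.5 kN.

φR_n ≈ 449 kN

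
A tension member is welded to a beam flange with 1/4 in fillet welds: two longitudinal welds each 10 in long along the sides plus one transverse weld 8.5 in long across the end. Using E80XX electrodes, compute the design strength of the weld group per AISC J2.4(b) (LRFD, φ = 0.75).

E80XX → F_EXX = 80 ksi.
t_e = 0.707 × 0.25 = 0.1767 in.
R_nwl = 0.6 × 80 × 0.1767 × 20 = 169.7 kip (longitudinal, 2 welds).
R_nwt = 0.6 × 80 × 0.1767 × 8.5 = 72.11 kip (transverse, base value).
(i) R_nwl + R_nwt = 241.8 kip; (ii) 0.85 R_nwl + 1.5 R_nwt = 252.4 kip.
R_n = max = 252.4 kip [governs: (ii)]; φR_n = 189.3 kip.

φR_n ≈ 189 kip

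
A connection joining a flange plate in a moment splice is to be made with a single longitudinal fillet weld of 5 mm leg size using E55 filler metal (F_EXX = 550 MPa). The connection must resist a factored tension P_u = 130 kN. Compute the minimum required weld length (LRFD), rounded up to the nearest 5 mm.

L = 150 mm

Throat t_e = 0.707 × 5 = 3.535 mm.
φr_n = 0.75 × 0.6 × 550 × 3.535 × 10⁻³ = 0.8749 kN/mm.
L_req = P_u / φr_n = 130 / 0.8749 = 148.6 mm total.
Round up → use L = 150 mm.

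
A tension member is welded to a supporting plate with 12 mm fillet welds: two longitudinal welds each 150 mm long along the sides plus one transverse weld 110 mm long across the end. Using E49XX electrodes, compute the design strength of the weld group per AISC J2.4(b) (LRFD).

φR_n ≈ 786 kN

E49XX → F_EXX = 490 MPa.
t_e = 0.707 × 12 = 8.484 mm.
R_nwl = 0.6 × 490 × 8.484 × 300 × 10⁻³ = 748.3 kN (longitudinal, 2 welds).
R_nwt = 0.6 × 490 × 8.484 × 110 × 10⁻³ = 274.4 kN (transverse, base value).
(i) R_nwl + R_nwt = 1023 kN; (ii) 0.85 R_nwl + 1.5 R_nwt = 1048 kN.
R_n = max = 1048 kN [governs: (ii)]; φR_n = 785.7 kN.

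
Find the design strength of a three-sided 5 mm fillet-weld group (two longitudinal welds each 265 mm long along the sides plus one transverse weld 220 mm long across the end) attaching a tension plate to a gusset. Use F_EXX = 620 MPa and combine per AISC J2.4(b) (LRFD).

φR_n ≈ 770 kN

t_e = 0.707 × 5 = 3.535 mm.
R_nwl = 0.6 × 620 × 3.535 × 530 × 10⁻³ = 697 kN (longitudinal, 2 welds).
R_nwt = 0.6 × 620 × 3.535 × 220 × 10⁻³ = 289.3 kN (transverse, base value).
(i) R_nwl + R_nwt = 986.3 kN; (ii) 0.85 R_nwl + 1.5 R_nwt = 1026 kN.
R_n = max = 1026 kN [governs: (ii)]; φR_n = 769.8 kN.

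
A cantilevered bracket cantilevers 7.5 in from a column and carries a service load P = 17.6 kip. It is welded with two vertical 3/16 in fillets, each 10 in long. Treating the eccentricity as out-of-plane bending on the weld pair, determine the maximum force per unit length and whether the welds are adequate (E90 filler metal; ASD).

f_max ≈ 4.06 kip/in; NOT adequate

E90XX → F_EXX = 90 ksi.
L_w = 2 × 10 = 20 in; section modulus (unit throat) S = 2 × L²/6 = 33.33 in².
Direct shear f_v = P/L_w = 17.6/20 = 0.88 kip/in.
Moment M = P × e = 17.6 × 7.5 = 132 kip·in; bending f_b = M/S = 3.96 kip/in.
f_max = √(f_v² + f_b²) = √(0.88² + 3.96²) = 4.057 kip/in.
r_n/Ω = (1/2.0) × 0.6 × 90 × (0.707 × 0.1875) = 3.579 kip/in → NOT adequate.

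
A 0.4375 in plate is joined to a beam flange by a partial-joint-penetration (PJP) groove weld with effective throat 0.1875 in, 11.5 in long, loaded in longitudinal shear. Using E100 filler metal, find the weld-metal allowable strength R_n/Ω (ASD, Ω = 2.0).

R_n/Ω ≈ 64.7 kip

E100XX → F_EXX = 100 ksi.
Effective throat (given) t_e = 0.1875 in.
A_we = 0.1875 × 11.5 = 2.156 in².
F_nw = 0.6 F_EXX = 60 ksi.
R_n/Ω = (60 × 2.156) / 2.0 = 64.69 kip.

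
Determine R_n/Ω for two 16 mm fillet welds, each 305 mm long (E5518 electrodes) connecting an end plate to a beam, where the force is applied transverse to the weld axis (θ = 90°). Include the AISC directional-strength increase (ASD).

E55XX → F_EXX = 550 MPa.
t_e = 0.707 × 16 = 11.31 mm; A_we = 11.31 × 610 = 6900 mm².
Directional factor: 1.0 + 0.5 sin^1.5(90°) = 1.5.
F_nw = 0.6 × 550 × 1.5 = 495 MPa.
R_n/Ω = (495 × 6900) / 2.0 × 10⁻³ = 1708 kN.

R_n/Ω ≈ 1710 kN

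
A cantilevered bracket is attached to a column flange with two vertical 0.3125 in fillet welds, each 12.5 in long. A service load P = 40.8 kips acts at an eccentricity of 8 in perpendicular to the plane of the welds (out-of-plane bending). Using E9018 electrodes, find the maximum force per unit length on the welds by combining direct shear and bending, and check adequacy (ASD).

f_max ≈ 6.48 kip/in; NOT adequate

E90XX → F_EXX = 90 ksi.
L_w = 2 × 12.5 = 25 in; section modulus (unit throat) S = 2 × L²/6 = 52.08 in².
Direct shear f_v = P/L_w = 40.8/25 = 1.632 kip/in.
Moment M = P × e = 40.8 × 8 = 326.4 kip·in; bending f_b = M/S = 6.267 kip/in.
f_max = √(f_v² + f_b²) = √(1.632² + 6.267²) = 6.476 kip/in.
r_n/Ω = (1/2.0) × 0.6 × 90 × (0.707 × 0.3125) = 5.965 kip/in → NOT adequate.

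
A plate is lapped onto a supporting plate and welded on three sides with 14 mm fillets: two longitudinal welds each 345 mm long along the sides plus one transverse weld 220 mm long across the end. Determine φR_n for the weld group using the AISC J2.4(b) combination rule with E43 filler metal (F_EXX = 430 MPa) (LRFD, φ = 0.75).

t_e = 0.707 × 14 = 9.898 mm.
R_nwl = 0.6 × 430 × 9.898 × 690 × 10⁻³ = 1762 kN (longitudinal, 2 welds).
R_nwt = 0.6 × 430 × 9.898 × 220 × 10⁻³ = 561.8 kN (transverse, base value).
(i) R_nwl + R_nwt = 2324 kN; (ii) 0.85 R_nwl + 1.5 R_nwt = 2340 kN.
R_n = max = 2340 kN [governs: (ii)]; φR_n = 1755 kN.

φR_n ≈ 1760 kN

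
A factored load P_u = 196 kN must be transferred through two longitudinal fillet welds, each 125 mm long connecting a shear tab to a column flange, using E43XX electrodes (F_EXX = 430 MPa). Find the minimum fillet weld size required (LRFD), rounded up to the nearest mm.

w = 6 mm

Total weld length L = 250 mm.
Required throat t_e = P_u / (φ × 0.6 F_EXX × L) = 196 / (0.75 × 0.6 × 430 × 250 × 10⁻³) = 4.052 mm.
Required leg w = t_e / 0.707 = 5.731 mm → use 6 mm.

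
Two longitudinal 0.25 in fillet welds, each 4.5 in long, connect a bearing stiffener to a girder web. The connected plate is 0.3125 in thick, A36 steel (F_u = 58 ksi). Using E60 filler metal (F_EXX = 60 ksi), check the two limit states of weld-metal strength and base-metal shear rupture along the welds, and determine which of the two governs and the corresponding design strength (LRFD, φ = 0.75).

t_e = 0.707 × 0.25 = 0.1767 in; L = 9 in.
Weld metal: φR_n = 0.75 × 0.6 × 60 × 0.1767 × 9 = 42.95 kips.
Base metal (shear rupture): φR_n = 0.75 × 0.6 × 58 × 0.3125 × 9 = 73.41 kips.
Governing: weld metal.

φR_n ≈ 43 kips (weld metal governs)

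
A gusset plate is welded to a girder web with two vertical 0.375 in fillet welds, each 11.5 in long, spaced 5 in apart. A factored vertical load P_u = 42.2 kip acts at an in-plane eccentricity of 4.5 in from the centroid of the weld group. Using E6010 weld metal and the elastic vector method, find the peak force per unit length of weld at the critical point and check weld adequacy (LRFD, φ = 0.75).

E60XX → F_EXX = 60 ksi.
Total weld length L_w = 23 in. Treat welds as unit-width lines.
Polar moment about centroid: J = 2[d³/12 + d(b/2)²] = 2[11.5³/12 + 11.5×2.5²] = 397.2 in³.
Direct shear f_v = P/L_w = 42.2 / 23 = 1.835 kip/in (vertical).
Torsion M = P·e = 42.2 × 4.5 = 189.9 kip·in.
Critical point at (x, y) = (2.5, 5.75) from centroid. f_tx = M·y/J = 2.749 kip/in; f_ty = M·x/J = 1.195 kip/in.
Resultant f_max = √[f_tx² + (f_v + f_ty)²] = √[2.749² + (1.835 + 1.195)²] = 4.091 kip/in.
Capacity per unit length: φr_n = 0.75 × 0.6 × 60 × (0.707 × 0.375) = 7.158 kip/in.
4.091 ≤ 7.158 → adequate.

f_max ≈ 4.09 kip/in; adequate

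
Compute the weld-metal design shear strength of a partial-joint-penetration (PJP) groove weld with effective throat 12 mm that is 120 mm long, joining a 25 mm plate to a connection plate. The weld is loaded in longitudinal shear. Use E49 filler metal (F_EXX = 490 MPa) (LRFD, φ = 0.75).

φR_n ≈ 318 kN

Effective throat (given) t_e = 12 mm.
A_we = 12 × 120 = 1440 mm².
F_nw = 0.6 F_EXX = 294 MPa.
φR_n = 0.75 × 294 × 1440 × 10⁻³ = 317.5 kN.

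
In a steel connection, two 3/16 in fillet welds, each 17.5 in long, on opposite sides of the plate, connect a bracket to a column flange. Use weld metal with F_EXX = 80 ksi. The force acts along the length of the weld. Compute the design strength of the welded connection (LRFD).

φR_n ≈ 167 kips

Effective throat t_e = 0.707 × 0.1875 = 0.1326 in.
Total length L = 35 in; A_we = 0.1326 × 35 = 4.64 in².
F_nw = 0.6 F_EXX = 0.6 × 80 = 48 ksi.
φR_n = 0.75 × 48 × 4.64 = 167 kips.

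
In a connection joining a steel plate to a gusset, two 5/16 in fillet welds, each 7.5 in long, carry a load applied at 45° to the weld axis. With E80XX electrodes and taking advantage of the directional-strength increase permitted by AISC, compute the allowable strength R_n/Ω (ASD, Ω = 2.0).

R_n/Ω ≈ 103 kip

E80XX → F_EXX = 80 ksi.
t_e = 0.707 × 0.3125 = 0.2209 in; A_we = 0.2209 × 15 = 3.314 in².
Directional factor: 1.0 + 0.5 sin^1.5(45°) = 1.297.
F_nw = 0.6 × 80 × 1.297 = 62.27 ksi.
R_n/Ω = (62.27 × 3.314) / 2.0 = 103.2 kip.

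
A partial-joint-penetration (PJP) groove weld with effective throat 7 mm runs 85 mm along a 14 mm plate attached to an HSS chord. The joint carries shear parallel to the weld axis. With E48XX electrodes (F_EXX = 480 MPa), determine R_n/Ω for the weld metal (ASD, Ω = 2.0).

R_n/Ω ≈ 85.7 kN

Effective throat (given) t_e = 7 mm.
A_we = 7 × 85 = 595 mm².
F_nw = 0.6 F_EXX = 288 MPa.
R_n/Ω = (288 × 595) / 2.0 × 10⁻³ = 85.68 kN.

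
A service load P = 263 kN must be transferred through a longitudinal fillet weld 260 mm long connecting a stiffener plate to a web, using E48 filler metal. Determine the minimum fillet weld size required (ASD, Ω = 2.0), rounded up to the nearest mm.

w = 10 mm

E48XX → F_EXX = 480 MPa.
Total weld length L = 260 mm.
Required throat t_e = P × Ω / (0.6 F_EXX × L) = 263 × 2.0 / (0.6 × 480 × 260 × 10⁻³) = 7.025 mm.
Required leg w = t_e / 0.707 = 9.936 mm → use 10 mm.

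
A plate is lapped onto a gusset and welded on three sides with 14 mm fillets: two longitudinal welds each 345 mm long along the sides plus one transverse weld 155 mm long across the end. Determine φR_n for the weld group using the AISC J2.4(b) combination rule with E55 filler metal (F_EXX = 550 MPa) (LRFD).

φR_n ≈ 2070 kN

t_e = 0.707 × 14 = 9.898 mm.
R_nwl = 0.6 × 550 × 9.898 × 690 × 10⁻³ = 2254 kN (longitudinal, 2 welds).
R_nwt = 0.6 × 550 × 9.898 × 155 × 10⁻³ = 506.3 kN (transverse, base value).
(i) R_nwl + R_nwt = 2760 kN; (ii) 0.85 R_nwl + 1.5 R_nwt = 2675 kN.
R_n = max = 2760 kN [governs: (i)]; φR_n = 2070 kN.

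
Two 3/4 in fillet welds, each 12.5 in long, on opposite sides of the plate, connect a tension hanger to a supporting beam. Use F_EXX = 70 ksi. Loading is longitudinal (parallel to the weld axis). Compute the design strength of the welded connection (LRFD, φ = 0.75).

Effective throat t_e = 0.707 × 0.75 = 0.5302 in.
Total length L = 25 in; A_we = 0.5302 × 25 = 13.26 in².
F_nw = 0.6 F_EXX = 0.6 × 70 = 42 ksi.
φR_n = 0.75 × 42 × 13.26 = 417.6 kip.

φR_n ≈ 418 kip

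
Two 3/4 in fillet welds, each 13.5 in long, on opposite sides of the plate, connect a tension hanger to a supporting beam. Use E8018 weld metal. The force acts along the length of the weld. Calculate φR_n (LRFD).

φR_n ≈ 515 kips

E80XX → F_EXX = 80 ksi.
Effective throat t_e = 0.707 × 0.75 = 0.5302 in.
Total length L = 27 in; A_we = 0.5302 × 27 = 14.32 in².
F_nw = 0.6 F_EXX = 0.6 × 80 = 48 ksi.
φR_n = 0.75 × 48 × 14.32 = 515.4 kips.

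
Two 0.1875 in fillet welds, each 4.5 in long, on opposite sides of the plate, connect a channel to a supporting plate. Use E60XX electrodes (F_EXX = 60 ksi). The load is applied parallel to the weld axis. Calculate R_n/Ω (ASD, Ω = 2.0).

R_n/Ω ≈ 21.5 kips

Effective throat t_e = 0.707 × 0.1875 = 0.1326 in.
Total length L = 9 in; A_we = 0.1326 × 9 = 1.193 in².
F_nw = 0.6 F_EXX = 0.6 × 60 = 36 ksi.
R_n = 36 × 1.193 = 42.95 kips; R_n/Ω = 42.95/2.0 = 21.48 kips.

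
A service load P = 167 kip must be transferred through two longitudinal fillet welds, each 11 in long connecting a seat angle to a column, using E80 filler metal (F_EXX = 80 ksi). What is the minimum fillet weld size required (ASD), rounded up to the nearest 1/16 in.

Total weld length L = 22 in.
Required throat t_e = P × Ω / (0.6 F_EXX × L) = 167 × 2.0 / (0.6 × 80 × 22) = 0.3163 in.
Required leg w = t_e / 0.707 = 0.4474 in → use 1/2 in.

w = 1/2 in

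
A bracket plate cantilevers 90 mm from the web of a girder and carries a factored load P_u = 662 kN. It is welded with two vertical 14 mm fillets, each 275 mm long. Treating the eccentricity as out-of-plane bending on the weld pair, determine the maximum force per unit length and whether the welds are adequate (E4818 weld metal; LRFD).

E48XX → F_EXX = 480 MPa.
L_w = 2 × 275 = 550 mm; section modulus (unit throat) S = 2 × L²/6 = 25210 mm².
Direct shear f_v = P/L_w = 662×10³/550 = 1204 N/mm.
Moment M = P × e = 662×10³ × 90 = 59580000 N·mm; bending f_b = M/S = 2364 N/mm.
f_max = √(f_v² + f_b²) = √(1204² + 2364²) = 2652 N/mm.
φr_n = 0.75 × 0.6 × 480 × (0.707 × 14) = 2138 N/mm → NOT adequate.

f_max ≈ 2650 N/mm; NOT adequate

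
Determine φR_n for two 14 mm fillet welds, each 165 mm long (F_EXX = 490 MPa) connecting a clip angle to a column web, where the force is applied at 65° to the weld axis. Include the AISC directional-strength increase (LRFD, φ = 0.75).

t_e = 0.707 × 14 = 9.898 mm; A_we = 9.898 × 330 = 3266 mm².
Directional factor: 1.0 + 0.5 sin^1.5(65°) = 1.431.
F_nw = 0.6 × 490 × 1.431 = 420.8 MPa.
φR_n = 0.75 × 420.8 × 3266 × 10⁻³ = 1031 kN.

φR_n ≈ 1030 kN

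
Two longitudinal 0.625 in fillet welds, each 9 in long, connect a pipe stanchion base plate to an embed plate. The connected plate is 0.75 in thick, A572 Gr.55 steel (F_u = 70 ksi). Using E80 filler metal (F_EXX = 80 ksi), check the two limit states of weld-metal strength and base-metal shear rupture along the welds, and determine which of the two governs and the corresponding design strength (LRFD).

t_e = 0.707 × 0.625 = 0.4419 in; L = 18 in.
Weld metal: φR_n = 0.75 × 0.6 × 80 × 0.4419 × 18 = 286.3 kip.
Base metal (shear rupture): φR_n = 0.75 × 0.6 × 70 × 0.75 × 18 = 425.2 kip.
Governing: weld metal.

φR_n ≈ 286 kip (weld metal governs)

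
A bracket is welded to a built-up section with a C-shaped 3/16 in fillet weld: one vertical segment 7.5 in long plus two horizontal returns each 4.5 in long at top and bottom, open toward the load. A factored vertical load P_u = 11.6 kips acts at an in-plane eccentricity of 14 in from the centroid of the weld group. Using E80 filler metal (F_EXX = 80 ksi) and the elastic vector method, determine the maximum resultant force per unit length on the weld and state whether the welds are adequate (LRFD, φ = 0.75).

f_max ≈ 4.58 kip/in; adequate

Total weld length L_w = 16.5 in. Treat welds as unit-width lines.
Centroid: x̄ = 2×4.5×2.25 / 16.5 = 1.227 in from the vertical weld.
Polar moment about centroid: J = I_x + I_y = [7.5³/12 + 2×4.5×3.75²] + [7.5×1.227² + 2(4.5³/12 + 4.5×1.023²)] = 197.6 in³.
Direct shear f_v = P/L_w = 11.6 / 16.5 = 0.703 kip/in (vertical).
Torsion M = P·e = 11.6 × 14 = 162.4 kip·in.
Critical point at (x, y) = (3.273, 3.75) from centroid. f_tx = M·y/J = 3.082 kip/in; f_ty = M·x/J = 2.69 kip/in.
Resultant f_max = √[f_tx² + (f_v + f_ty)²] = √[3.082² + (0.703 + 2.69)²] = 4.583 kip/in.
Capacity per unit length: φr_n = 0.75 × 0.6 × 80 × (0.707 × 0.1875) = 4.772 kip/in.
4.583 ≤ 4.772 → adequate.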